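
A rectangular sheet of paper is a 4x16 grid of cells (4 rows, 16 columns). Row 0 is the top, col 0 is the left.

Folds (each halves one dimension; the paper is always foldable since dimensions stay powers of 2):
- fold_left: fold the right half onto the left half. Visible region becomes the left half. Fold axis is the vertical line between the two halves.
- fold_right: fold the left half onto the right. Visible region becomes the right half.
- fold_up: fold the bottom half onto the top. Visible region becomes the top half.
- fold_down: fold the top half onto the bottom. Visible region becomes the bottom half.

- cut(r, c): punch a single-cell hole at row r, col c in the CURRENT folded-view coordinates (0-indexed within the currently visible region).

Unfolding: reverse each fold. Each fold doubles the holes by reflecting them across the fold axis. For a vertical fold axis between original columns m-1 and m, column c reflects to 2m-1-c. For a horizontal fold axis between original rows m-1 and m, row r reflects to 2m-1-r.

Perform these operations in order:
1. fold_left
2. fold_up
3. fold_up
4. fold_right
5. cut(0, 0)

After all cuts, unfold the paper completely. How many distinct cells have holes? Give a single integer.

Op 1 fold_left: fold axis v@8; visible region now rows[0,4) x cols[0,8) = 4x8
Op 2 fold_up: fold axis h@2; visible region now rows[0,2) x cols[0,8) = 2x8
Op 3 fold_up: fold axis h@1; visible region now rows[0,1) x cols[0,8) = 1x8
Op 4 fold_right: fold axis v@4; visible region now rows[0,1) x cols[4,8) = 1x4
Op 5 cut(0, 0): punch at orig (0,4); cuts so far [(0, 4)]; region rows[0,1) x cols[4,8) = 1x4
Unfold 1 (reflect across v@4): 2 holes -> [(0, 3), (0, 4)]
Unfold 2 (reflect across h@1): 4 holes -> [(0, 3), (0, 4), (1, 3), (1, 4)]
Unfold 3 (reflect across h@2): 8 holes -> [(0, 3), (0, 4), (1, 3), (1, 4), (2, 3), (2, 4), (3, 3), (3, 4)]
Unfold 4 (reflect across v@8): 16 holes -> [(0, 3), (0, 4), (0, 11), (0, 12), (1, 3), (1, 4), (1, 11), (1, 12), (2, 3), (2, 4), (2, 11), (2, 12), (3, 3), (3, 4), (3, 11), (3, 12)]

Answer: 16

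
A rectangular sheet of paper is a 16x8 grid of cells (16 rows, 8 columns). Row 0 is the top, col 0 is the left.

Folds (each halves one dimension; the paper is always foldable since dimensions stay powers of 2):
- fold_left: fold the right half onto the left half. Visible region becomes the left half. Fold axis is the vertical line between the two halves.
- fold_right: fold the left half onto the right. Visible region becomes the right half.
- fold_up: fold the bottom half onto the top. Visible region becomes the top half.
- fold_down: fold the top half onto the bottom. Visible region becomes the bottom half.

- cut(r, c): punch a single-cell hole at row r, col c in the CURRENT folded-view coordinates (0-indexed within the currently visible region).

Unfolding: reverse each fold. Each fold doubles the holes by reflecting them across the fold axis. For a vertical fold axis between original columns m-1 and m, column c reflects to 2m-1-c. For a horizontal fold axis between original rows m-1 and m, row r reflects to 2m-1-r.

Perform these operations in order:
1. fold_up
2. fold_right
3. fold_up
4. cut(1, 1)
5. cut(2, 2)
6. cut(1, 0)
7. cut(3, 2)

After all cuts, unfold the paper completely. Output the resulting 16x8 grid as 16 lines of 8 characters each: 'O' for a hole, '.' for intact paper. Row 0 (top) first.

Answer: ........
..OOOO..
.O....O.
.O....O.
.O....O.
.O....O.
..OOOO..
........
........
..OOOO..
.O....O.
.O....O.
.O....O.
.O....O.
..OOOO..
........

Derivation:
Op 1 fold_up: fold axis h@8; visible region now rows[0,8) x cols[0,8) = 8x8
Op 2 fold_right: fold axis v@4; visible region now rows[0,8) x cols[4,8) = 8x4
Op 3 fold_up: fold axis h@4; visible region now rows[0,4) x cols[4,8) = 4x4
Op 4 cut(1, 1): punch at orig (1,5); cuts so far [(1, 5)]; region rows[0,4) x cols[4,8) = 4x4
Op 5 cut(2, 2): punch at orig (2,6); cuts so far [(1, 5), (2, 6)]; region rows[0,4) x cols[4,8) = 4x4
Op 6 cut(1, 0): punch at orig (1,4); cuts so far [(1, 4), (1, 5), (2, 6)]; region rows[0,4) x cols[4,8) = 4x4
Op 7 cut(3, 2): punch at orig (3,6); cuts so far [(1, 4), (1, 5), (2, 6), (3, 6)]; region rows[0,4) x cols[4,8) = 4x4
Unfold 1 (reflect across h@4): 8 holes -> [(1, 4), (1, 5), (2, 6), (3, 6), (4, 6), (5, 6), (6, 4), (6, 5)]
Unfold 2 (reflect across v@4): 16 holes -> [(1, 2), (1, 3), (1, 4), (1, 5), (2, 1), (2, 6), (3, 1), (3, 6), (4, 1), (4, 6), (5, 1), (5, 6), (6, 2), (6, 3), (6, 4), (6, 5)]
Unfold 3 (reflect across h@8): 32 holes -> [(1, 2), (1, 3), (1, 4), (1, 5), (2, 1), (2, 6), (3, 1), (3, 6), (4, 1), (4, 6), (5, 1), (5, 6), (6, 2), (6, 3), (6, 4), (6, 5), (9, 2), (9, 3), (9, 4), (9, 5), (10, 1), (10, 6), (11, 1), (11, 6), (12, 1), (12, 6), (13, 1), (13, 6), (14, 2), (14, 3), (14, 4), (14, 5)]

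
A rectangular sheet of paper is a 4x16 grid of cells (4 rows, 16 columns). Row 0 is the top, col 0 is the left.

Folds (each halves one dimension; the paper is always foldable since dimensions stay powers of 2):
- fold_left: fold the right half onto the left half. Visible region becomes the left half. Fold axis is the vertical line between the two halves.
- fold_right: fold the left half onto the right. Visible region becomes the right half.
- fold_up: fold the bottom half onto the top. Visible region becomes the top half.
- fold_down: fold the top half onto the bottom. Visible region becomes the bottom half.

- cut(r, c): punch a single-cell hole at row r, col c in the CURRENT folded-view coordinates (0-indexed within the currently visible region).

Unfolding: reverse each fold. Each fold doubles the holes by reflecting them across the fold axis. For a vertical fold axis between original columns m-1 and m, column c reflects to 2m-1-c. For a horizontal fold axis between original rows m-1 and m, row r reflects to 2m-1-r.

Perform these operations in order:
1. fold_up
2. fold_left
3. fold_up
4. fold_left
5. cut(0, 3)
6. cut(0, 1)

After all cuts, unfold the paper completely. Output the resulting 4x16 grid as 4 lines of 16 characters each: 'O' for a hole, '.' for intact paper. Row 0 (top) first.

Answer: .O.OO.O..O.OO.O.
.O.OO.O..O.OO.O.
.O.OO.O..O.OO.O.
.O.OO.O..O.OO.O.

Derivation:
Op 1 fold_up: fold axis h@2; visible region now rows[0,2) x cols[0,16) = 2x16
Op 2 fold_left: fold axis v@8; visible region now rows[0,2) x cols[0,8) = 2x8
Op 3 fold_up: fold axis h@1; visible region now rows[0,1) x cols[0,8) = 1x8
Op 4 fold_left: fold axis v@4; visible region now rows[0,1) x cols[0,4) = 1x4
Op 5 cut(0, 3): punch at orig (0,3); cuts so far [(0, 3)]; region rows[0,1) x cols[0,4) = 1x4
Op 6 cut(0, 1): punch at orig (0,1); cuts so far [(0, 1), (0, 3)]; region rows[0,1) x cols[0,4) = 1x4
Unfold 1 (reflect across v@4): 4 holes -> [(0, 1), (0, 3), (0, 4), (0, 6)]
Unfold 2 (reflect across h@1): 8 holes -> [(0, 1), (0, 3), (0, 4), (0, 6), (1, 1), (1, 3), (1, 4), (1, 6)]
Unfold 3 (reflect across v@8): 16 holes -> [(0, 1), (0, 3), (0, 4), (0, 6), (0, 9), (0, 11), (0, 12), (0, 14), (1, 1), (1, 3), (1, 4), (1, 6), (1, 9), (1, 11), (1, 12), (1, 14)]
Unfold 4 (reflect across h@2): 32 holes -> [(0, 1), (0, 3), (0, 4), (0, 6), (0, 9), (0, 11), (0, 12), (0, 14), (1, 1), (1, 3), (1, 4), (1, 6), (1, 9), (1, 11), (1, 12), (1, 14), (2, 1), (2, 3), (2, 4), (2, 6), (2, 9), (2, 11), (2, 12), (2, 14), (3, 1), (3, 3), (3, 4), (3, 6), (3, 9), (3, 11), (3, 12), (3, 14)]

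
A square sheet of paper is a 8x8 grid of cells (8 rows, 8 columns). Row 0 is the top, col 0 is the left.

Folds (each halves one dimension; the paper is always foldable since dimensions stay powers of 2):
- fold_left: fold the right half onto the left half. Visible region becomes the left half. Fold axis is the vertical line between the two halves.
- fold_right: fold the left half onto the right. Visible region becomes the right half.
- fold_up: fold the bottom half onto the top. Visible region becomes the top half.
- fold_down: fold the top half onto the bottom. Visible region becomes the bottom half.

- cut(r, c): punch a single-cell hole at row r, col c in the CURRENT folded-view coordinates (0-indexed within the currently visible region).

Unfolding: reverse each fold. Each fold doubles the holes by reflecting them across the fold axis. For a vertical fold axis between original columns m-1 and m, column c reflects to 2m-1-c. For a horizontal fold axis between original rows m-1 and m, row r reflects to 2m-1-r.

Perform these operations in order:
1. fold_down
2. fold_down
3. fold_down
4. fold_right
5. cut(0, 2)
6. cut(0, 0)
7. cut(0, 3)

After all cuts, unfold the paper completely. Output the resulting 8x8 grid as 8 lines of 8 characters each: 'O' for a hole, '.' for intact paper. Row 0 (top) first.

Op 1 fold_down: fold axis h@4; visible region now rows[4,8) x cols[0,8) = 4x8
Op 2 fold_down: fold axis h@6; visible region now rows[6,8) x cols[0,8) = 2x8
Op 3 fold_down: fold axis h@7; visible region now rows[7,8) x cols[0,8) = 1x8
Op 4 fold_right: fold axis v@4; visible region now rows[7,8) x cols[4,8) = 1x4
Op 5 cut(0, 2): punch at orig (7,6); cuts so far [(7, 6)]; region rows[7,8) x cols[4,8) = 1x4
Op 6 cut(0, 0): punch at orig (7,4); cuts so far [(7, 4), (7, 6)]; region rows[7,8) x cols[4,8) = 1x4
Op 7 cut(0, 3): punch at orig (7,7); cuts so far [(7, 4), (7, 6), (7, 7)]; region rows[7,8) x cols[4,8) = 1x4
Unfold 1 (reflect across v@4): 6 holes -> [(7, 0), (7, 1), (7, 3), (7, 4), (7, 6), (7, 7)]
Unfold 2 (reflect across h@7): 12 holes -> [(6, 0), (6, 1), (6, 3), (6, 4), (6, 6), (6, 7), (7, 0), (7, 1), (7, 3), (7, 4), (7, 6), (7, 7)]
Unfold 3 (reflect across h@6): 24 holes -> [(4, 0), (4, 1), (4, 3), (4, 4), (4, 6), (4, 7), (5, 0), (5, 1), (5, 3), (5, 4), (5, 6), (5, 7), (6, 0), (6, 1), (6, 3), (6, 4), (6, 6), (6, 7), (7, 0), (7, 1), (7, 3), (7, 4), (7, 6), (7, 7)]
Unfold 4 (reflect across h@4): 48 holes -> [(0, 0), (0, 1), (0, 3), (0, 4), (0, 6), (0, 7), (1, 0), (1, 1), (1, 3), (1, 4), (1, 6), (1, 7), (2, 0), (2, 1), (2, 3), (2, 4), (2, 6), (2, 7), (3, 0), (3, 1), (3, 3), (3, 4), (3, 6), (3, 7), (4, 0), (4, 1), (4, 3), (4, 4), (4, 6), (4, 7), (5, 0), (5, 1), (5, 3), (5, 4), (5, 6), (5, 7), (6, 0), (6, 1), (6, 3), (6, 4), (6, 6), (6, 7), (7, 0), (7, 1), (7, 3), (7, 4), (7, 6), (7, 7)]

Answer: OO.OO.OO
OO.OO.OO
OO.OO.OO
OO.OO.OO
OO.OO.OO
OO.OO.OO
OO.OO.OO
OO.OO.OO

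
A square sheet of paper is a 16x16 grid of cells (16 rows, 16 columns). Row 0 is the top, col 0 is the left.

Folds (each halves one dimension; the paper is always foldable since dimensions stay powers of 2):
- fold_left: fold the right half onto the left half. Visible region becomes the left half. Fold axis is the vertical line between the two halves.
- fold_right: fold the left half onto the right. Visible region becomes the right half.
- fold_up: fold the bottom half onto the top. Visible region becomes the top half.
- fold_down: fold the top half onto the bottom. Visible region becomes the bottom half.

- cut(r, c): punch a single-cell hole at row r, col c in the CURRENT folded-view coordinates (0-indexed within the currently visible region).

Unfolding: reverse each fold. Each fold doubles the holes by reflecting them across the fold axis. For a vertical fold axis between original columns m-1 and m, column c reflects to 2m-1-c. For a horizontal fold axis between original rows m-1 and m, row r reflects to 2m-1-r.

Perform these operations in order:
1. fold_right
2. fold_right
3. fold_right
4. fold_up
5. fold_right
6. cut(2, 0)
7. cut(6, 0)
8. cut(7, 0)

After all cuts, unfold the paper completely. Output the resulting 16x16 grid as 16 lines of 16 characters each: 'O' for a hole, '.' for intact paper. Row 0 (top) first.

Op 1 fold_right: fold axis v@8; visible region now rows[0,16) x cols[8,16) = 16x8
Op 2 fold_right: fold axis v@12; visible region now rows[0,16) x cols[12,16) = 16x4
Op 3 fold_right: fold axis v@14; visible region now rows[0,16) x cols[14,16) = 16x2
Op 4 fold_up: fold axis h@8; visible region now rows[0,8) x cols[14,16) = 8x2
Op 5 fold_right: fold axis v@15; visible region now rows[0,8) x cols[15,16) = 8x1
Op 6 cut(2, 0): punch at orig (2,15); cuts so far [(2, 15)]; region rows[0,8) x cols[15,16) = 8x1
Op 7 cut(6, 0): punch at orig (6,15); cuts so far [(2, 15), (6, 15)]; region rows[0,8) x cols[15,16) = 8x1
Op 8 cut(7, 0): punch at orig (7,15); cuts so far [(2, 15), (6, 15), (7, 15)]; region rows[0,8) x cols[15,16) = 8x1
Unfold 1 (reflect across v@15): 6 holes -> [(2, 14), (2, 15), (6, 14), (6, 15), (7, 14), (7, 15)]
Unfold 2 (reflect across h@8): 12 holes -> [(2, 14), (2, 15), (6, 14), (6, 15), (7, 14), (7, 15), (8, 14), (8, 15), (9, 14), (9, 15), (13, 14), (13, 15)]
Unfold 3 (reflect across v@14): 24 holes -> [(2, 12), (2, 13), (2, 14), (2, 15), (6, 12), (6, 13), (6, 14), (6, 15), (7, 12), (7, 13), (7, 14), (7, 15), (8, 12), (8, 13), (8, 14), (8, 15), (9, 12), (9, 13), (9, 14), (9, 15), (13, 12), (13, 13), (13, 14), (13, 15)]
Unfold 4 (reflect across v@12): 48 holes -> [(2, 8), (2, 9), (2, 10), (2, 11), (2, 12), (2, 13), (2, 14), (2, 15), (6, 8), (6, 9), (6, 10), (6, 11), (6, 12), (6, 13), (6, 14), (6, 15), (7, 8), (7, 9), (7, 10), (7, 11), (7, 12), (7, 13), (7, 14), (7, 15), (8, 8), (8, 9), (8, 10), (8, 11), (8, 12), (8, 13), (8, 14), (8, 15), (9, 8), (9, 9), (9, 10), (9, 11), (9, 12), (9, 13), (9, 14), (9, 15), (13, 8), (13, 9), (13, 10), (13, 11), (13, 12), (13, 13), (13, 14), (13, 15)]
Unfold 5 (reflect across v@8): 96 holes -> [(2, 0), (2, 1), (2, 2), (2, 3), (2, 4), (2, 5), (2, 6), (2, 7), (2, 8), (2, 9), (2, 10), (2, 11), (2, 12), (2, 13), (2, 14), (2, 15), (6, 0), (6, 1), (6, 2), (6, 3), (6, 4), (6, 5), (6, 6), (6, 7), (6, 8), (6, 9), (6, 10), (6, 11), (6, 12), (6, 13), (6, 14), (6, 15), (7, 0), (7, 1), (7, 2), (7, 3), (7, 4), (7, 5), (7, 6), (7, 7), (7, 8), (7, 9), (7, 10), (7, 11), (7, 12), (7, 13), (7, 14), (7, 15), (8, 0), (8, 1), (8, 2), (8, 3), (8, 4), (8, 5), (8, 6), (8, 7), (8, 8), (8, 9), (8, 10), (8, 11), (8, 12), (8, 13), (8, 14), (8, 15), (9, 0), (9, 1), (9, 2), (9, 3), (9, 4), (9, 5), (9, 6), (9, 7), (9, 8), (9, 9), (9, 10), (9, 11), (9, 12), (9, 13), (9, 14), (9, 15), (13, 0), (13, 1), (13, 2), (13, 3), (13, 4), (13, 5), (13, 6), (13, 7), (13, 8), (13, 9), (13, 10), (13, 11), (13, 12), (13, 13), (13, 14), (13, 15)]

Answer: ................
................
OOOOOOOOOOOOOOOO
................
................
................
OOOOOOOOOOOOOOOO
OOOOOOOOOOOOOOOO
OOOOOOOOOOOOOOOO
OOOOOOOOOOOOOOOO
................
................
................
OOOOOOOOOOOOOOOO
................
................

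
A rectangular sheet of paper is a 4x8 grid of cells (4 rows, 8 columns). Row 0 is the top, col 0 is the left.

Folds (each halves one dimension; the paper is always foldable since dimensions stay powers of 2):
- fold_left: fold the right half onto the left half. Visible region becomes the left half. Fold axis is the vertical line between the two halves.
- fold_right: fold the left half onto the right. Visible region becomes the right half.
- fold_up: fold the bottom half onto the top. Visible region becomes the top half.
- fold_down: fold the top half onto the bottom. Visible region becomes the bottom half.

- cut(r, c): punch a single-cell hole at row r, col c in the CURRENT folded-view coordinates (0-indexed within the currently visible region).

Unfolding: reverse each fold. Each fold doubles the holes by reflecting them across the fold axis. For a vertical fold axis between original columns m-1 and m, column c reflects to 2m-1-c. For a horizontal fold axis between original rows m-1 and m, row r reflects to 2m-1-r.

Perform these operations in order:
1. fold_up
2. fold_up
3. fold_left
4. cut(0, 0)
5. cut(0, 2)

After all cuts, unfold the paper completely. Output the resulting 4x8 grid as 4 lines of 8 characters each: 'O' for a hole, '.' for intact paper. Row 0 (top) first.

Answer: O.O..O.O
O.O..O.O
O.O..O.O
O.O..O.O

Derivation:
Op 1 fold_up: fold axis h@2; visible region now rows[0,2) x cols[0,8) = 2x8
Op 2 fold_up: fold axis h@1; visible region now rows[0,1) x cols[0,8) = 1x8
Op 3 fold_left: fold axis v@4; visible region now rows[0,1) x cols[0,4) = 1x4
Op 4 cut(0, 0): punch at orig (0,0); cuts so far [(0, 0)]; region rows[0,1) x cols[0,4) = 1x4
Op 5 cut(0, 2): punch at orig (0,2); cuts so far [(0, 0), (0, 2)]; region rows[0,1) x cols[0,4) = 1x4
Unfold 1 (reflect across v@4): 4 holes -> [(0, 0), (0, 2), (0, 5), (0, 7)]
Unfold 2 (reflect across h@1): 8 holes -> [(0, 0), (0, 2), (0, 5), (0, 7), (1, 0), (1, 2), (1, 5), (1, 7)]
Unfold 3 (reflect across h@2): 16 holes -> [(0, 0), (0, 2), (0, 5), (0, 7), (1, 0), (1, 2), (1, 5), (1, 7), (2, 0), (2, 2), (2, 5), (2, 7), (3, 0), (3, 2), (3, 5), (3, 7)]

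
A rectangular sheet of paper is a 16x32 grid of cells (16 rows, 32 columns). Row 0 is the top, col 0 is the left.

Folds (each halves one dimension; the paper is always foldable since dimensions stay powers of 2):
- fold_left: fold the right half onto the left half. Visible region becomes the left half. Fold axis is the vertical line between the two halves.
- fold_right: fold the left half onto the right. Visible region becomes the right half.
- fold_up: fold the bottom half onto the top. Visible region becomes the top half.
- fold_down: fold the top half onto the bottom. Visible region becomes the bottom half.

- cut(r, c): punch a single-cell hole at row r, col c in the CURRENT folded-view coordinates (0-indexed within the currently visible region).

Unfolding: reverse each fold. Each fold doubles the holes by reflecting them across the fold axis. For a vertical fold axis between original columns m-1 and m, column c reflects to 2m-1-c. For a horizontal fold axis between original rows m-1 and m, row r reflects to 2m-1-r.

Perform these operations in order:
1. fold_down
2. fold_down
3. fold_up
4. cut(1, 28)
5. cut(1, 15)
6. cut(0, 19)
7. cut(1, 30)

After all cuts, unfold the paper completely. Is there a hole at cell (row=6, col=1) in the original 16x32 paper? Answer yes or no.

Answer: no

Derivation:
Op 1 fold_down: fold axis h@8; visible region now rows[8,16) x cols[0,32) = 8x32
Op 2 fold_down: fold axis h@12; visible region now rows[12,16) x cols[0,32) = 4x32
Op 3 fold_up: fold axis h@14; visible region now rows[12,14) x cols[0,32) = 2x32
Op 4 cut(1, 28): punch at orig (13,28); cuts so far [(13, 28)]; region rows[12,14) x cols[0,32) = 2x32
Op 5 cut(1, 15): punch at orig (13,15); cuts so far [(13, 15), (13, 28)]; region rows[12,14) x cols[0,32) = 2x32
Op 6 cut(0, 19): punch at orig (12,19); cuts so far [(12, 19), (13, 15), (13, 28)]; region rows[12,14) x cols[0,32) = 2x32
Op 7 cut(1, 30): punch at orig (13,30); cuts so far [(12, 19), (13, 15), (13, 28), (13, 30)]; region rows[12,14) x cols[0,32) = 2x32
Unfold 1 (reflect across h@14): 8 holes -> [(12, 19), (13, 15), (13, 28), (13, 30), (14, 15), (14, 28), (14, 30), (15, 19)]
Unfold 2 (reflect across h@12): 16 holes -> [(8, 19), (9, 15), (9, 28), (9, 30), (10, 15), (10, 28), (10, 30), (11, 19), (12, 19), (13, 15), (13, 28), (13, 30), (14, 15), (14, 28), (14, 30), (15, 19)]
Unfold 3 (reflect across h@8): 32 holes -> [(0, 19), (1, 15), (1, 28), (1, 30), (2, 15), (2, 28), (2, 30), (3, 19), (4, 19), (5, 15), (5, 28), (5, 30), (6, 15), (6, 28), (6, 30), (7, 19), (8, 19), (9, 15), (9, 28), (9, 30), (10, 15), (10, 28), (10, 30), (11, 19), (12, 19), (13, 15), (13, 28), (13, 30), (14, 15), (14, 28), (14, 30), (15, 19)]
Holes: [(0, 19), (1, 15), (1, 28), (1, 30), (2, 15), (2, 28), (2, 30), (3, 19), (4, 19), (5, 15), (5, 28), (5, 30), (6, 15), (6, 28), (6, 30), (7, 19), (8, 19), (9, 15), (9, 28), (9, 30), (10, 15), (10, 28), (10, 30), (11, 19), (12, 19), (13, 15), (13, 28), (13, 30), (14, 15), (14, 28), (14, 30), (15, 19)]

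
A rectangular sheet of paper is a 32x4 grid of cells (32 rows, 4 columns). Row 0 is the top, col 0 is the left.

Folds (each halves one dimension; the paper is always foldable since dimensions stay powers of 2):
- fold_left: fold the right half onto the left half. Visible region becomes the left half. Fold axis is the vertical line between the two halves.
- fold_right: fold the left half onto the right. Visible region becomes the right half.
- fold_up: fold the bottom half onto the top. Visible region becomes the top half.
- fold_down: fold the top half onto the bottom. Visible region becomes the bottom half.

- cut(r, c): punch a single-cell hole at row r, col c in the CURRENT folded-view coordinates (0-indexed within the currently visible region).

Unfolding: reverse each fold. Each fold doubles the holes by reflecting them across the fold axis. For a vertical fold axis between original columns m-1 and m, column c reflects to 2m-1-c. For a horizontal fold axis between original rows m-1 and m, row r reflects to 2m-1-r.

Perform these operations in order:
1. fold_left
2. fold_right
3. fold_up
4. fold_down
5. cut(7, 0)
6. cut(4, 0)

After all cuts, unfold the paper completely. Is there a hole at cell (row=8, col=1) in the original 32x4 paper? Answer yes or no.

Op 1 fold_left: fold axis v@2; visible region now rows[0,32) x cols[0,2) = 32x2
Op 2 fold_right: fold axis v@1; visible region now rows[0,32) x cols[1,2) = 32x1
Op 3 fold_up: fold axis h@16; visible region now rows[0,16) x cols[1,2) = 16x1
Op 4 fold_down: fold axis h@8; visible region now rows[8,16) x cols[1,2) = 8x1
Op 5 cut(7, 0): punch at orig (15,1); cuts so far [(15, 1)]; region rows[8,16) x cols[1,2) = 8x1
Op 6 cut(4, 0): punch at orig (12,1); cuts so far [(12, 1), (15, 1)]; region rows[8,16) x cols[1,2) = 8x1
Unfold 1 (reflect across h@8): 4 holes -> [(0, 1), (3, 1), (12, 1), (15, 1)]
Unfold 2 (reflect across h@16): 8 holes -> [(0, 1), (3, 1), (12, 1), (15, 1), (16, 1), (19, 1), (28, 1), (31, 1)]
Unfold 3 (reflect across v@1): 16 holes -> [(0, 0), (0, 1), (3, 0), (3, 1), (12, 0), (12, 1), (15, 0), (15, 1), (16, 0), (16, 1), (19, 0), (19, 1), (28, 0), (28, 1), (31, 0), (31, 1)]
Unfold 4 (reflect across v@2): 32 holes -> [(0, 0), (0, 1), (0, 2), (0, 3), (3, 0), (3, 1), (3, 2), (3, 3), (12, 0), (12, 1), (12, 2), (12, 3), (15, 0), (15, 1), (15, 2), (15, 3), (16, 0), (16, 1), (16, 2), (16, 3), (19, 0), (19, 1), (19, 2), (19, 3), (28, 0), (28, 1), (28, 2), (28, 3), (31, 0), (31, 1), (31, 2), (31, 3)]
Holes: [(0, 0), (0, 1), (0, 2), (0, 3), (3, 0), (3, 1), (3, 2), (3, 3), (12, 0), (12, 1), (12, 2), (12, 3), (15, 0), (15, 1), (15, 2), (15, 3), (16, 0), (16, 1), (16, 2), (16, 3), (19, 0), (19, 1), (19, 2), (19, 3), (28, 0), (28, 1), (28, 2), (28, 3), (31, 0), (31, 1), (31, 2), (31, 3)]

Answer: no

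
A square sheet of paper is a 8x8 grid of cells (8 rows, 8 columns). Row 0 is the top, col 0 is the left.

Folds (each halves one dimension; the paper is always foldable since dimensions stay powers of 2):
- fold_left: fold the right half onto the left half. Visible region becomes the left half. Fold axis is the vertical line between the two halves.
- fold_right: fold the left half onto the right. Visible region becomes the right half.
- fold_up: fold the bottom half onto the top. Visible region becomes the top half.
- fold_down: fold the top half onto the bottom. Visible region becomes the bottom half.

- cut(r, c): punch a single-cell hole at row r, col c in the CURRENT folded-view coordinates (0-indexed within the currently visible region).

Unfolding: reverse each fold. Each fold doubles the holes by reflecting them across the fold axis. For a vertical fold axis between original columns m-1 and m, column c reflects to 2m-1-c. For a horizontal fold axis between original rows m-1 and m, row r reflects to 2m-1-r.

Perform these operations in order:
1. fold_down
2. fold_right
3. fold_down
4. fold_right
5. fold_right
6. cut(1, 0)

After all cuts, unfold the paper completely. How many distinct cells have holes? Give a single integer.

Op 1 fold_down: fold axis h@4; visible region now rows[4,8) x cols[0,8) = 4x8
Op 2 fold_right: fold axis v@4; visible region now rows[4,8) x cols[4,8) = 4x4
Op 3 fold_down: fold axis h@6; visible region now rows[6,8) x cols[4,8) = 2x4
Op 4 fold_right: fold axis v@6; visible region now rows[6,8) x cols[6,8) = 2x2
Op 5 fold_right: fold axis v@7; visible region now rows[6,8) x cols[7,8) = 2x1
Op 6 cut(1, 0): punch at orig (7,7); cuts so far [(7, 7)]; region rows[6,8) x cols[7,8) = 2x1
Unfold 1 (reflect across v@7): 2 holes -> [(7, 6), (7, 7)]
Unfold 2 (reflect across v@6): 4 holes -> [(7, 4), (7, 5), (7, 6), (7, 7)]
Unfold 3 (reflect across h@6): 8 holes -> [(4, 4), (4, 5), (4, 6), (4, 7), (7, 4), (7, 5), (7, 6), (7, 7)]
Unfold 4 (reflect across v@4): 16 holes -> [(4, 0), (4, 1), (4, 2), (4, 3), (4, 4), (4, 5), (4, 6), (4, 7), (7, 0), (7, 1), (7, 2), (7, 3), (7, 4), (7, 5), (7, 6), (7, 7)]
Unfold 5 (reflect across h@4): 32 holes -> [(0, 0), (0, 1), (0, 2), (0, 3), (0, 4), (0, 5), (0, 6), (0, 7), (3, 0), (3, 1), (3, 2), (3, 3), (3, 4), (3, 5), (3, 6), (3, 7), (4, 0), (4, 1), (4, 2), (4, 3), (4, 4), (4, 5), (4, 6), (4, 7), (7, 0), (7, 1), (7, 2), (7, 3), (7, 4), (7, 5), (7, 6), (7, 7)]

Answer: 32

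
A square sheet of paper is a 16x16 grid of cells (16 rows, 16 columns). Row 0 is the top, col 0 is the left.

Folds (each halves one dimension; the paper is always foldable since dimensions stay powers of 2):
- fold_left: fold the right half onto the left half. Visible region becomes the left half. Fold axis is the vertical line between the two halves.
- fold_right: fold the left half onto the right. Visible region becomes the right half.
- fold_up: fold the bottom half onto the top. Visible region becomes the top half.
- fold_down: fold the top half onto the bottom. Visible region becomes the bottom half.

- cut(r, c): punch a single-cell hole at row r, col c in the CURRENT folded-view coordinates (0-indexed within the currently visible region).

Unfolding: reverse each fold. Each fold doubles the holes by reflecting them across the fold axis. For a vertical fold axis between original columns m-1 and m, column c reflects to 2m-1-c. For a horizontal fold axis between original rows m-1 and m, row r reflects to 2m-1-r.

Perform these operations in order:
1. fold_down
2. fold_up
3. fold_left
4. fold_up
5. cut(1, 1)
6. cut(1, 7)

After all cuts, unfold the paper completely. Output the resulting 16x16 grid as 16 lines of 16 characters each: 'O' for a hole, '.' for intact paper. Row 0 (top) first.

Answer: ................
.O.....OO.....O.
.O.....OO.....O.
................
................
.O.....OO.....O.
.O.....OO.....O.
................
................
.O.....OO.....O.
.O.....OO.....O.
................
................
.O.....OO.....O.
.O.....OO.....O.
................

Derivation:
Op 1 fold_down: fold axis h@8; visible region now rows[8,16) x cols[0,16) = 8x16
Op 2 fold_up: fold axis h@12; visible region now rows[8,12) x cols[0,16) = 4x16
Op 3 fold_left: fold axis v@8; visible region now rows[8,12) x cols[0,8) = 4x8
Op 4 fold_up: fold axis h@10; visible region now rows[8,10) x cols[0,8) = 2x8
Op 5 cut(1, 1): punch at orig (9,1); cuts so far [(9, 1)]; region rows[8,10) x cols[0,8) = 2x8
Op 6 cut(1, 7): punch at orig (9,7); cuts so far [(9, 1), (9, 7)]; region rows[8,10) x cols[0,8) = 2x8
Unfold 1 (reflect across h@10): 4 holes -> [(9, 1), (9, 7), (10, 1), (10, 7)]
Unfold 2 (reflect across v@8): 8 holes -> [(9, 1), (9, 7), (9, 8), (9, 14), (10, 1), (10, 7), (10, 8), (10, 14)]
Unfold 3 (reflect across h@12): 16 holes -> [(9, 1), (9, 7), (9, 8), (9, 14), (10, 1), (10, 7), (10, 8), (10, 14), (13, 1), (13, 7), (13, 8), (13, 14), (14, 1), (14, 7), (14, 8), (14, 14)]
Unfold 4 (reflect across h@8): 32 holes -> [(1, 1), (1, 7), (1, 8), (1, 14), (2, 1), (2, 7), (2, 8), (2, 14), (5, 1), (5, 7), (5, 8), (5, 14), (6, 1), (6, 7), (6, 8), (6, 14), (9, 1), (9, 7), (9, 8), (9, 14), (10, 1), (10, 7), (10, 8), (10, 14), (13, 1), (13, 7), (13, 8), (13, 14), (14, 1), (14, 7), (14, 8), (14, 14)]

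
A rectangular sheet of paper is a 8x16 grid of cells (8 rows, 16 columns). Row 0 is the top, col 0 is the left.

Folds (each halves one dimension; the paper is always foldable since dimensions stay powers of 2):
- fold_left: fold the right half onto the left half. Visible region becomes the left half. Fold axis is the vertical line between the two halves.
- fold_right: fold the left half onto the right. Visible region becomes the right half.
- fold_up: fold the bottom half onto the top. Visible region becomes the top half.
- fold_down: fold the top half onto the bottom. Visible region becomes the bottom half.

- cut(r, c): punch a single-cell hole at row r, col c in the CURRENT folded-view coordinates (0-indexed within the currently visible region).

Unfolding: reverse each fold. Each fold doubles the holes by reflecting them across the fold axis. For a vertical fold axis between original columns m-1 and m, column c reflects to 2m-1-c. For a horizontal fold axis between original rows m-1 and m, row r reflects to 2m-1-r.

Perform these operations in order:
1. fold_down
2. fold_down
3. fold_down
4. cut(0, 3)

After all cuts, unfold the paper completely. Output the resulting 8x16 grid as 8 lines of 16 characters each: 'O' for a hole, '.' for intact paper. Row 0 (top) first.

Answer: ...O............
...O............
...O............
...O............
...O............
...O............
...O............
...O............

Derivation:
Op 1 fold_down: fold axis h@4; visible region now rows[4,8) x cols[0,16) = 4x16
Op 2 fold_down: fold axis h@6; visible region now rows[6,8) x cols[0,16) = 2x16
Op 3 fold_down: fold axis h@7; visible region now rows[7,8) x cols[0,16) = 1x16
Op 4 cut(0, 3): punch at orig (7,3); cuts so far [(7, 3)]; region rows[7,8) x cols[0,16) = 1x16
Unfold 1 (reflect across h@7): 2 holes -> [(6, 3), (7, 3)]
Unfold 2 (reflect across h@6): 4 holes -> [(4, 3), (5, 3), (6, 3), (7, 3)]
Unfold 3 (reflect across h@4): 8 holes -> [(0, 3), (1, 3), (2, 3), (3, 3), (4, 3), (5, 3), (6, 3), (7, 3)]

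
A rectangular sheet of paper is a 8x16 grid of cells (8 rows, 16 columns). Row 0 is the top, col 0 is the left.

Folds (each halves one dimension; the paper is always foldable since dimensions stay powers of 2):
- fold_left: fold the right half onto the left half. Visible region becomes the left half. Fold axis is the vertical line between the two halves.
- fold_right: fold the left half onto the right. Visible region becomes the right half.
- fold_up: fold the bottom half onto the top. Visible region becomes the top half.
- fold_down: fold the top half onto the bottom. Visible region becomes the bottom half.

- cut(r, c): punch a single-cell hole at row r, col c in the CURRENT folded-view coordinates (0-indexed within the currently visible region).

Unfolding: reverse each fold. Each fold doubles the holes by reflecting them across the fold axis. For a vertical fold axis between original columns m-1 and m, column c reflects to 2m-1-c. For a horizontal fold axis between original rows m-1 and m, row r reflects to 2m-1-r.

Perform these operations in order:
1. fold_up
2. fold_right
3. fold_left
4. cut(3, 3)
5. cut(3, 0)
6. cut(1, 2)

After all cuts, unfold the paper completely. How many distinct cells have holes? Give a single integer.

Answer: 24

Derivation:
Op 1 fold_up: fold axis h@4; visible region now rows[0,4) x cols[0,16) = 4x16
Op 2 fold_right: fold axis v@8; visible region now rows[0,4) x cols[8,16) = 4x8
Op 3 fold_left: fold axis v@12; visible region now rows[0,4) x cols[8,12) = 4x4
Op 4 cut(3, 3): punch at orig (3,11); cuts so far [(3, 11)]; region rows[0,4) x cols[8,12) = 4x4
Op 5 cut(3, 0): punch at orig (3,8); cuts so far [(3, 8), (3, 11)]; region rows[0,4) x cols[8,12) = 4x4
Op 6 cut(1, 2): punch at orig (1,10); cuts so far [(1, 10), (3, 8), (3, 11)]; region rows[0,4) x cols[8,12) = 4x4
Unfold 1 (reflect across v@12): 6 holes -> [(1, 10), (1, 13), (3, 8), (3, 11), (3, 12), (3, 15)]
Unfold 2 (reflect across v@8): 12 holes -> [(1, 2), (1, 5), (1, 10), (1, 13), (3, 0), (3, 3), (3, 4), (3, 7), (3, 8), (3, 11), (3, 12), (3, 15)]
Unfold 3 (reflect across h@4): 24 holes -> [(1, 2), (1, 5), (1, 10), (1, 13), (3, 0), (3, 3), (3, 4), (3, 7), (3, 8), (3, 11), (3, 12), (3, 15), (4, 0), (4, 3), (4, 4), (4, 7), (4, 8), (4, 11), (4, 12), (4, 15), (6, 2), (6, 5), (6, 10), (6, 13)]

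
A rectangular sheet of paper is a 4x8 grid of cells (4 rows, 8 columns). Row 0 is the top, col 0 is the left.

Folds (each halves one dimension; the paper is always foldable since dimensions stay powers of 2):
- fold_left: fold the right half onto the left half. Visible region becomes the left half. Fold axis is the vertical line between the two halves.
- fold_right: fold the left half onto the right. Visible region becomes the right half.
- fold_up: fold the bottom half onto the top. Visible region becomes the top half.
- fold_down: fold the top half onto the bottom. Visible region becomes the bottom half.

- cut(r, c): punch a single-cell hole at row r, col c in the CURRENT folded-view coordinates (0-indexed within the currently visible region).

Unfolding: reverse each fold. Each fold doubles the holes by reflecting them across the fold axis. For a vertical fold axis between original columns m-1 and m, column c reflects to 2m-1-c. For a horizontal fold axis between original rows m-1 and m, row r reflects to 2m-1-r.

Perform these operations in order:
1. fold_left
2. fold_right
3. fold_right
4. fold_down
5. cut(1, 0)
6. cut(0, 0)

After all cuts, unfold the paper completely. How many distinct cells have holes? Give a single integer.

Op 1 fold_left: fold axis v@4; visible region now rows[0,4) x cols[0,4) = 4x4
Op 2 fold_right: fold axis v@2; visible region now rows[0,4) x cols[2,4) = 4x2
Op 3 fold_right: fold axis v@3; visible region now rows[0,4) x cols[3,4) = 4x1
Op 4 fold_down: fold axis h@2; visible region now rows[2,4) x cols[3,4) = 2x1
Op 5 cut(1, 0): punch at orig (3,3); cuts so far [(3, 3)]; region rows[2,4) x cols[3,4) = 2x1
Op 6 cut(0, 0): punch at orig (2,3); cuts so far [(2, 3), (3, 3)]; region rows[2,4) x cols[3,4) = 2x1
Unfold 1 (reflect across h@2): 4 holes -> [(0, 3), (1, 3), (2, 3), (3, 3)]
Unfold 2 (reflect across v@3): 8 holes -> [(0, 2), (0, 3), (1, 2), (1, 3), (2, 2), (2, 3), (3, 2), (3, 3)]
Unfold 3 (reflect across v@2): 16 holes -> [(0, 0), (0, 1), (0, 2), (0, 3), (1, 0), (1, 1), (1, 2), (1, 3), (2, 0), (2, 1), (2, 2), (2, 3), (3, 0), (3, 1), (3, 2), (3, 3)]
Unfold 4 (reflect across v@4): 32 holes -> [(0, 0), (0, 1), (0, 2), (0, 3), (0, 4), (0, 5), (0, 6), (0, 7), (1, 0), (1, 1), (1, 2), (1, 3), (1, 4), (1, 5), (1, 6), (1, 7), (2, 0), (2, 1), (2, 2), (2, 3), (2, 4), (2, 5), (2, 6), (2, 7), (3, 0), (3, 1), (3, 2), (3, 3), (3, 4), (3, 5), (3, 6), (3, 7)]

Answer: 32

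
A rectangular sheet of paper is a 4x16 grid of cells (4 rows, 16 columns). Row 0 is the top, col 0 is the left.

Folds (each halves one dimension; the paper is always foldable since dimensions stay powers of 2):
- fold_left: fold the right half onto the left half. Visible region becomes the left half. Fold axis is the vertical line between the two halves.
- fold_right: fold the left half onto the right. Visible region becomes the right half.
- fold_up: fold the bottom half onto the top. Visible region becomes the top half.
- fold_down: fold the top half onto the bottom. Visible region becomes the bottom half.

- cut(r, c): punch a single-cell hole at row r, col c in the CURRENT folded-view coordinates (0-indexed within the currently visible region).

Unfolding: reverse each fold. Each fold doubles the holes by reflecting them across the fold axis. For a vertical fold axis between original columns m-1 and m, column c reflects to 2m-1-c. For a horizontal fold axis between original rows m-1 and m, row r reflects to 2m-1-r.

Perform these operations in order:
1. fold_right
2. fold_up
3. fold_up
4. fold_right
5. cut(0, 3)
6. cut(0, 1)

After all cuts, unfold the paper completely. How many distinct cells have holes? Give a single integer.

Answer: 32

Derivation:
Op 1 fold_right: fold axis v@8; visible region now rows[0,4) x cols[8,16) = 4x8
Op 2 fold_up: fold axis h@2; visible region now rows[0,2) x cols[8,16) = 2x8
Op 3 fold_up: fold axis h@1; visible region now rows[0,1) x cols[8,16) = 1x8
Op 4 fold_right: fold axis v@12; visible region now rows[0,1) x cols[12,16) = 1x4
Op 5 cut(0, 3): punch at orig (0,15); cuts so far [(0, 15)]; region rows[0,1) x cols[12,16) = 1x4
Op 6 cut(0, 1): punch at orig (0,13); cuts so far [(0, 13), (0, 15)]; region rows[0,1) x cols[12,16) = 1x4
Unfold 1 (reflect across v@12): 4 holes -> [(0, 8), (0, 10), (0, 13), (0, 15)]
Unfold 2 (reflect across h@1): 8 holes -> [(0, 8), (0, 10), (0, 13), (0, 15), (1, 8), (1, 10), (1, 13), (1, 15)]
Unfold 3 (reflect across h@2): 16 holes -> [(0, 8), (0, 10), (0, 13), (0, 15), (1, 8), (1, 10), (1, 13), (1, 15), (2, 8), (2, 10), (2, 13), (2, 15), (3, 8), (3, 10), (3, 13), (3, 15)]
Unfold 4 (reflect across v@8): 32 holes -> [(0, 0), (0, 2), (0, 5), (0, 7), (0, 8), (0, 10), (0, 13), (0, 15), (1, 0), (1, 2), (1, 5), (1, 7), (1, 8), (1, 10), (1, 13), (1, 15), (2, 0), (2, 2), (2, 5), (2, 7), (2, 8), (2, 10), (2, 13), (2, 15), (3, 0), (3, 2), (3, 5), (3, 7), (3, 8), (3, 10), (3, 13), (3, 15)]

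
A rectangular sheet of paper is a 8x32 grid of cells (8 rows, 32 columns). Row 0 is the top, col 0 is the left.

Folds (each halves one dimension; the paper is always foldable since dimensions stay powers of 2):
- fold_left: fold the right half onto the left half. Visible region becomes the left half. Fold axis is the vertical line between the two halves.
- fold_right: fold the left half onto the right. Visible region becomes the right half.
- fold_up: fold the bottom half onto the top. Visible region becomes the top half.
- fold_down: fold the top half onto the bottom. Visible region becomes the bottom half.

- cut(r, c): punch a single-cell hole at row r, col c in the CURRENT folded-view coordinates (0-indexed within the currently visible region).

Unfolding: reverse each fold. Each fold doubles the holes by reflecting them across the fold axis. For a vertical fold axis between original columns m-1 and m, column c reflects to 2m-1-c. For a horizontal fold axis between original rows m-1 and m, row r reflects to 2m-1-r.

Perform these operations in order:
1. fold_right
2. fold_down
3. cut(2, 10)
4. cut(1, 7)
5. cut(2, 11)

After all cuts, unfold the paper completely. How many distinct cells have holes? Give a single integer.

Op 1 fold_right: fold axis v@16; visible region now rows[0,8) x cols[16,32) = 8x16
Op 2 fold_down: fold axis h@4; visible region now rows[4,8) x cols[16,32) = 4x16
Op 3 cut(2, 10): punch at orig (6,26); cuts so far [(6, 26)]; region rows[4,8) x cols[16,32) = 4x16
Op 4 cut(1, 7): punch at orig (5,23); cuts so far [(5, 23), (6, 26)]; region rows[4,8) x cols[16,32) = 4x16
Op 5 cut(2, 11): punch at orig (6,27); cuts so far [(5, 23), (6, 26), (6, 27)]; region rows[4,8) x cols[16,32) = 4x16
Unfold 1 (reflect across h@4): 6 holes -> [(1, 26), (1, 27), (2, 23), (5, 23), (6, 26), (6, 27)]
Unfold 2 (reflect across v@16): 12 holes -> [(1, 4), (1, 5), (1, 26), (1, 27), (2, 8), (2, 23), (5, 8), (5, 23), (6, 4), (6, 5), (6, 26), (6, 27)]

Answer: 12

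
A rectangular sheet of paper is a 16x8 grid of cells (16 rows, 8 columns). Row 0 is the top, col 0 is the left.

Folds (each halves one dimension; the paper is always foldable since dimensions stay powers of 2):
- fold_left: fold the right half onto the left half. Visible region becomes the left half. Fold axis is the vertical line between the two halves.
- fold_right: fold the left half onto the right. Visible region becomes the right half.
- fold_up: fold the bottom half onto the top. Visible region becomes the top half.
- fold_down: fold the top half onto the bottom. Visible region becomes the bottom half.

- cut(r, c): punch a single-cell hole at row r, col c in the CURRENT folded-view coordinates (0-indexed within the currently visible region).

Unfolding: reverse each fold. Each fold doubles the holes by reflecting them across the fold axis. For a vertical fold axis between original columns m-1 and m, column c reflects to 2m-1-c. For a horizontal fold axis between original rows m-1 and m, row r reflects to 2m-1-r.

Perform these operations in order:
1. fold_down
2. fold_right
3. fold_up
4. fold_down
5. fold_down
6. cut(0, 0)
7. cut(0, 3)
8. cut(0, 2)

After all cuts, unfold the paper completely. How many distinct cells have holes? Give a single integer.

Answer: 96

Derivation:
Op 1 fold_down: fold axis h@8; visible region now rows[8,16) x cols[0,8) = 8x8
Op 2 fold_right: fold axis v@4; visible region now rows[8,16) x cols[4,8) = 8x4
Op 3 fold_up: fold axis h@12; visible region now rows[8,12) x cols[4,8) = 4x4
Op 4 fold_down: fold axis h@10; visible region now rows[10,12) x cols[4,8) = 2x4
Op 5 fold_down: fold axis h@11; visible region now rows[11,12) x cols[4,8) = 1x4
Op 6 cut(0, 0): punch at orig (11,4); cuts so far [(11, 4)]; region rows[11,12) x cols[4,8) = 1x4
Op 7 cut(0, 3): punch at orig (11,7); cuts so far [(11, 4), (11, 7)]; region rows[11,12) x cols[4,8) = 1x4
Op 8 cut(0, 2): punch at orig (11,6); cuts so far [(11, 4), (11, 6), (11, 7)]; region rows[11,12) x cols[4,8) = 1x4
Unfold 1 (reflect across h@11): 6 holes -> [(10, 4), (10, 6), (10, 7), (11, 4), (11, 6), (11, 7)]
Unfold 2 (reflect across h@10): 12 holes -> [(8, 4), (8, 6), (8, 7), (9, 4), (9, 6), (9, 7), (10, 4), (10, 6), (10, 7), (11, 4), (11, 6), (11, 7)]
Unfold 3 (reflect across h@12): 24 holes -> [(8, 4), (8, 6), (8, 7), (9, 4), (9, 6), (9, 7), (10, 4), (10, 6), (10, 7), (11, 4), (11, 6), (11, 7), (12, 4), (12, 6), (12, 7), (13, 4), (13, 6), (13, 7), (14, 4), (14, 6), (14, 7), (15, 4), (15, 6), (15, 7)]
Unfold 4 (reflect across v@4): 48 holes -> [(8, 0), (8, 1), (8, 3), (8, 4), (8, 6), (8, 7), (9, 0), (9, 1), (9, 3), (9, 4), (9, 6), (9, 7), (10, 0), (10, 1), (10, 3), (10, 4), (10, 6), (10, 7), (11, 0), (11, 1), (11, 3), (11, 4), (11, 6), (11, 7), (12, 0), (12, 1), (12, 3), (12, 4), (12, 6), (12, 7), (13, 0), (13, 1), (13, 3), (13, 4), (13, 6), (13, 7), (14, 0), (14, 1), (14, 3), (14, 4), (14, 6), (14, 7), (15, 0), (15, 1), (15, 3), (15, 4), (15, 6), (15, 7)]
Unfold 5 (reflect across h@8): 96 holes -> [(0, 0), (0, 1), (0, 3), (0, 4), (0, 6), (0, 7), (1, 0), (1, 1), (1, 3), (1, 4), (1, 6), (1, 7), (2, 0), (2, 1), (2, 3), (2, 4), (2, 6), (2, 7), (3, 0), (3, 1), (3, 3), (3, 4), (3, 6), (3, 7), (4, 0), (4, 1), (4, 3), (4, 4), (4, 6), (4, 7), (5, 0), (5, 1), (5, 3), (5, 4), (5, 6), (5, 7), (6, 0), (6, 1), (6, 3), (6, 4), (6, 6), (6, 7), (7, 0), (7, 1), (7, 3), (7, 4), (7, 6), (7, 7), (8, 0), (8, 1), (8, 3), (8, 4), (8, 6), (8, 7), (9, 0), (9, 1), (9, 3), (9, 4), (9, 6), (9, 7), (10, 0), (10, 1), (10, 3), (10, 4), (10, 6), (10, 7), (11, 0), (11, 1), (11, 3), (11, 4), (11, 6), (11, 7), (12, 0), (12, 1), (12, 3), (12, 4), (12, 6), (12, 7), (13, 0), (13, 1), (13, 3), (13, 4), (13, 6), (13, 7), (14, 0), (14, 1), (14, 3), (14, 4), (14, 6), (14, 7), (15, 0), (15, 1), (15, 3), (15, 4), (15, 6), (15, 7)]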